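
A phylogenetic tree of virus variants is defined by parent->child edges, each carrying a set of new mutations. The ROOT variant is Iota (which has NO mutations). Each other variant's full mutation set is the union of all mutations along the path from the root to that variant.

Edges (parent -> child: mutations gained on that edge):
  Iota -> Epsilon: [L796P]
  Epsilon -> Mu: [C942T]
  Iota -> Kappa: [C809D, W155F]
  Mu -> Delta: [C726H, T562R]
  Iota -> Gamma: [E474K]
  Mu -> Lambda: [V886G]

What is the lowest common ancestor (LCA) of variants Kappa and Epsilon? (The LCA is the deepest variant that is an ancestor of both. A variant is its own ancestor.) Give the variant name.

Path from root to Kappa: Iota -> Kappa
  ancestors of Kappa: {Iota, Kappa}
Path from root to Epsilon: Iota -> Epsilon
  ancestors of Epsilon: {Iota, Epsilon}
Common ancestors: {Iota}
Walk up from Epsilon: Epsilon (not in ancestors of Kappa), Iota (in ancestors of Kappa)
Deepest common ancestor (LCA) = Iota

Answer: Iota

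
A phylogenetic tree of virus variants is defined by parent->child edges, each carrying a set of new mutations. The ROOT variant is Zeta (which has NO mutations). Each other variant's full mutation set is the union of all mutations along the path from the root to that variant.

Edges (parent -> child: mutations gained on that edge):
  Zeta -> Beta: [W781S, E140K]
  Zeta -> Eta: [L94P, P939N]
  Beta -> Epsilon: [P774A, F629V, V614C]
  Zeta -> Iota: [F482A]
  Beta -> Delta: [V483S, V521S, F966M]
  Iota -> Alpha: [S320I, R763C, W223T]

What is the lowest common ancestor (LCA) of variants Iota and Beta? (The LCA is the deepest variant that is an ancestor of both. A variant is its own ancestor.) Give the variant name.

Path from root to Iota: Zeta -> Iota
  ancestors of Iota: {Zeta, Iota}
Path from root to Beta: Zeta -> Beta
  ancestors of Beta: {Zeta, Beta}
Common ancestors: {Zeta}
Walk up from Beta: Beta (not in ancestors of Iota), Zeta (in ancestors of Iota)
Deepest common ancestor (LCA) = Zeta

Answer: Zeta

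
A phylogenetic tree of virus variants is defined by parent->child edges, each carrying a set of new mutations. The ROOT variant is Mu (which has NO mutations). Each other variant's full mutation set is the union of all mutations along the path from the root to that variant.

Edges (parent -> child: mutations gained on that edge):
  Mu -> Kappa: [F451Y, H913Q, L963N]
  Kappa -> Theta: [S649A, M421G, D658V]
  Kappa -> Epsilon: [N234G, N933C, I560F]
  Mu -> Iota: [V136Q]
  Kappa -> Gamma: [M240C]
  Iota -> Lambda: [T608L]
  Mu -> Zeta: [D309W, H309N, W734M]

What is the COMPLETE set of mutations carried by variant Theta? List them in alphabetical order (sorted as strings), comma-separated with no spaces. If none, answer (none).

At Mu: gained [] -> total []
At Kappa: gained ['F451Y', 'H913Q', 'L963N'] -> total ['F451Y', 'H913Q', 'L963N']
At Theta: gained ['S649A', 'M421G', 'D658V'] -> total ['D658V', 'F451Y', 'H913Q', 'L963N', 'M421G', 'S649A']

Answer: D658V,F451Y,H913Q,L963N,M421G,S649A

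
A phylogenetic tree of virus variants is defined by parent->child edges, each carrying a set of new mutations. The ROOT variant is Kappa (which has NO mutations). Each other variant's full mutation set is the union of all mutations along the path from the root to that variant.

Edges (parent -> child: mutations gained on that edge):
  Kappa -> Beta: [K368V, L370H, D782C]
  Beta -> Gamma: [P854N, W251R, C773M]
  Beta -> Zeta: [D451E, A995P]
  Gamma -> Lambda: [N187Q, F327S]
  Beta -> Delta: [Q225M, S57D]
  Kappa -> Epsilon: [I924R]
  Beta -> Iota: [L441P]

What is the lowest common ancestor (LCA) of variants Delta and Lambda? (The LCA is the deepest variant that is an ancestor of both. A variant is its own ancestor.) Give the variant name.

Answer: Beta

Derivation:
Path from root to Delta: Kappa -> Beta -> Delta
  ancestors of Delta: {Kappa, Beta, Delta}
Path from root to Lambda: Kappa -> Beta -> Gamma -> Lambda
  ancestors of Lambda: {Kappa, Beta, Gamma, Lambda}
Common ancestors: {Kappa, Beta}
Walk up from Lambda: Lambda (not in ancestors of Delta), Gamma (not in ancestors of Delta), Beta (in ancestors of Delta), Kappa (in ancestors of Delta)
Deepest common ancestor (LCA) = Beta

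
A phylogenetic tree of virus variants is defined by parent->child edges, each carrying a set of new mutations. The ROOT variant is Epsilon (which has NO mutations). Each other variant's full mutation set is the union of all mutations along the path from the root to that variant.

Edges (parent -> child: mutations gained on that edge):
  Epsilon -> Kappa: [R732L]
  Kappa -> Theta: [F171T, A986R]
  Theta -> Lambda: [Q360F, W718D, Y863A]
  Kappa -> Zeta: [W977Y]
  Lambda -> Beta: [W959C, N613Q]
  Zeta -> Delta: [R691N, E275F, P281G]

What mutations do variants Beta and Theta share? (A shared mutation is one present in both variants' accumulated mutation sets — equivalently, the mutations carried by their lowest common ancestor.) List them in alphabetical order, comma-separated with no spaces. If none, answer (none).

Accumulating mutations along path to Beta:
  At Epsilon: gained [] -> total []
  At Kappa: gained ['R732L'] -> total ['R732L']
  At Theta: gained ['F171T', 'A986R'] -> total ['A986R', 'F171T', 'R732L']
  At Lambda: gained ['Q360F', 'W718D', 'Y863A'] -> total ['A986R', 'F171T', 'Q360F', 'R732L', 'W718D', 'Y863A']
  At Beta: gained ['W959C', 'N613Q'] -> total ['A986R', 'F171T', 'N613Q', 'Q360F', 'R732L', 'W718D', 'W959C', 'Y863A']
Mutations(Beta) = ['A986R', 'F171T', 'N613Q', 'Q360F', 'R732L', 'W718D', 'W959C', 'Y863A']
Accumulating mutations along path to Theta:
  At Epsilon: gained [] -> total []
  At Kappa: gained ['R732L'] -> total ['R732L']
  At Theta: gained ['F171T', 'A986R'] -> total ['A986R', 'F171T', 'R732L']
Mutations(Theta) = ['A986R', 'F171T', 'R732L']
Intersection: ['A986R', 'F171T', 'N613Q', 'Q360F', 'R732L', 'W718D', 'W959C', 'Y863A'] ∩ ['A986R', 'F171T', 'R732L'] = ['A986R', 'F171T', 'R732L']

Answer: A986R,F171T,R732L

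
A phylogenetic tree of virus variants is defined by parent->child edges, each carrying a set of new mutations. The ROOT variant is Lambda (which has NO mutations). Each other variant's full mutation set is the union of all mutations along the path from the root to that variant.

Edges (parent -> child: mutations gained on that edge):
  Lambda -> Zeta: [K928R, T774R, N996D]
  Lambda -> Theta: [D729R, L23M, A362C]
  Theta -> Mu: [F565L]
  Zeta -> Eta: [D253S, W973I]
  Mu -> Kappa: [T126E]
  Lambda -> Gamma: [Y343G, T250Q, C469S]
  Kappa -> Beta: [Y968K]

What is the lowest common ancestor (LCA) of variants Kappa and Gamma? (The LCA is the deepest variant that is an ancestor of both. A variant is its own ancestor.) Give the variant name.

Path from root to Kappa: Lambda -> Theta -> Mu -> Kappa
  ancestors of Kappa: {Lambda, Theta, Mu, Kappa}
Path from root to Gamma: Lambda -> Gamma
  ancestors of Gamma: {Lambda, Gamma}
Common ancestors: {Lambda}
Walk up from Gamma: Gamma (not in ancestors of Kappa), Lambda (in ancestors of Kappa)
Deepest common ancestor (LCA) = Lambda

Answer: Lambda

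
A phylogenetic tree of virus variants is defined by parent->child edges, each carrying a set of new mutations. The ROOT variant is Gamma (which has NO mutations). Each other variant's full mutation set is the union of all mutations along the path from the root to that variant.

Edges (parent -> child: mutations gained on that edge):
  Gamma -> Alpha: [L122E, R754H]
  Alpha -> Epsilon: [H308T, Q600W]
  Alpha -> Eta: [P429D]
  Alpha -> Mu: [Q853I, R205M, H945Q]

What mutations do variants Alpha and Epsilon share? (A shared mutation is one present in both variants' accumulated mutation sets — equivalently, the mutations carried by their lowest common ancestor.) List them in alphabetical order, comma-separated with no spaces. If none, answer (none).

Accumulating mutations along path to Alpha:
  At Gamma: gained [] -> total []
  At Alpha: gained ['L122E', 'R754H'] -> total ['L122E', 'R754H']
Mutations(Alpha) = ['L122E', 'R754H']
Accumulating mutations along path to Epsilon:
  At Gamma: gained [] -> total []
  At Alpha: gained ['L122E', 'R754H'] -> total ['L122E', 'R754H']
  At Epsilon: gained ['H308T', 'Q600W'] -> total ['H308T', 'L122E', 'Q600W', 'R754H']
Mutations(Epsilon) = ['H308T', 'L122E', 'Q600W', 'R754H']
Intersection: ['L122E', 'R754H'] ∩ ['H308T', 'L122E', 'Q600W', 'R754H'] = ['L122E', 'R754H']

Answer: L122E,R754H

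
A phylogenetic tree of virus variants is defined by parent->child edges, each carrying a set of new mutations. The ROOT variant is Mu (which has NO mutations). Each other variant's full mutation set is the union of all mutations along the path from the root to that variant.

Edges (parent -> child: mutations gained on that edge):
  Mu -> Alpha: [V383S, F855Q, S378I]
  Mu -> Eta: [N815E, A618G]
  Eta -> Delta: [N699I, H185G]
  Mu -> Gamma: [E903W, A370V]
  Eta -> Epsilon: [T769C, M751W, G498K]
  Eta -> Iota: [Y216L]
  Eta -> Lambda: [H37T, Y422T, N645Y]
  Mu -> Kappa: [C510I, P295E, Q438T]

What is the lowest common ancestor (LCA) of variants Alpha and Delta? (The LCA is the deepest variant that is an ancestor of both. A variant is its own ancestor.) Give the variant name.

Path from root to Alpha: Mu -> Alpha
  ancestors of Alpha: {Mu, Alpha}
Path from root to Delta: Mu -> Eta -> Delta
  ancestors of Delta: {Mu, Eta, Delta}
Common ancestors: {Mu}
Walk up from Delta: Delta (not in ancestors of Alpha), Eta (not in ancestors of Alpha), Mu (in ancestors of Alpha)
Deepest common ancestor (LCA) = Mu

Answer: Mu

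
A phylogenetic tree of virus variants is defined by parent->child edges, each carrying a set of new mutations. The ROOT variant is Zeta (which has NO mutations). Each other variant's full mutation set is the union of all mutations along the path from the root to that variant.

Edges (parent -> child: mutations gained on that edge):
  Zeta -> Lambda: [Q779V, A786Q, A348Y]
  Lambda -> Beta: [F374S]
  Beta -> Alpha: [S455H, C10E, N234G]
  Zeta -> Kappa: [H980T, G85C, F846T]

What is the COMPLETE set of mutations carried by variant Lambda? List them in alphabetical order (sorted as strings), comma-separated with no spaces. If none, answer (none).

Answer: A348Y,A786Q,Q779V

Derivation:
At Zeta: gained [] -> total []
At Lambda: gained ['Q779V', 'A786Q', 'A348Y'] -> total ['A348Y', 'A786Q', 'Q779V']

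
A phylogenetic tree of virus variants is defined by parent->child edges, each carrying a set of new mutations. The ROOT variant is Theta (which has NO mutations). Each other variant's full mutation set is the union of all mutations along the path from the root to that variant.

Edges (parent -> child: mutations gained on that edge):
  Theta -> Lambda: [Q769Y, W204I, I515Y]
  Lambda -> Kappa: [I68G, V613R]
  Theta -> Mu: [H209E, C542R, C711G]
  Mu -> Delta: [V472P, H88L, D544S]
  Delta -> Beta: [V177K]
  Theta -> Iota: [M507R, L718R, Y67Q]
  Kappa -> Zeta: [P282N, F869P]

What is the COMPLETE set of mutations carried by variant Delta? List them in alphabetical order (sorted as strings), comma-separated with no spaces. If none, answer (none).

Answer: C542R,C711G,D544S,H209E,H88L,V472P

Derivation:
At Theta: gained [] -> total []
At Mu: gained ['H209E', 'C542R', 'C711G'] -> total ['C542R', 'C711G', 'H209E']
At Delta: gained ['V472P', 'H88L', 'D544S'] -> total ['C542R', 'C711G', 'D544S', 'H209E', 'H88L', 'V472P']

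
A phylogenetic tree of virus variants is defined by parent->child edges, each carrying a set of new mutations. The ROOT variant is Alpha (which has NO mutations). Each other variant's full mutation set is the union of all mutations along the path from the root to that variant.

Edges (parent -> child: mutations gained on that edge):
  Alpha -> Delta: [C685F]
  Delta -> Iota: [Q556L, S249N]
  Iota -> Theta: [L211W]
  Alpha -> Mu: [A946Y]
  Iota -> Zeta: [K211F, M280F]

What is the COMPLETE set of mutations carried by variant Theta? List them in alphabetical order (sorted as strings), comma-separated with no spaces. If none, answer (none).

Answer: C685F,L211W,Q556L,S249N

Derivation:
At Alpha: gained [] -> total []
At Delta: gained ['C685F'] -> total ['C685F']
At Iota: gained ['Q556L', 'S249N'] -> total ['C685F', 'Q556L', 'S249N']
At Theta: gained ['L211W'] -> total ['C685F', 'L211W', 'Q556L', 'S249N']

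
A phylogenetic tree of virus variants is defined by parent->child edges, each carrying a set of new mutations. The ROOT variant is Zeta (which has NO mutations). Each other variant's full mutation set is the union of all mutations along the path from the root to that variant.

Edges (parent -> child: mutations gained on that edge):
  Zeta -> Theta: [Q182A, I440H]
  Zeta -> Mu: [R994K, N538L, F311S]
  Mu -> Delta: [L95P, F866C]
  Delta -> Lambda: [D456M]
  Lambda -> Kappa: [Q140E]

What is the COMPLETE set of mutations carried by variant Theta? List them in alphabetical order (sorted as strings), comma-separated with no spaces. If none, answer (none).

Answer: I440H,Q182A

Derivation:
At Zeta: gained [] -> total []
At Theta: gained ['Q182A', 'I440H'] -> total ['I440H', 'Q182A']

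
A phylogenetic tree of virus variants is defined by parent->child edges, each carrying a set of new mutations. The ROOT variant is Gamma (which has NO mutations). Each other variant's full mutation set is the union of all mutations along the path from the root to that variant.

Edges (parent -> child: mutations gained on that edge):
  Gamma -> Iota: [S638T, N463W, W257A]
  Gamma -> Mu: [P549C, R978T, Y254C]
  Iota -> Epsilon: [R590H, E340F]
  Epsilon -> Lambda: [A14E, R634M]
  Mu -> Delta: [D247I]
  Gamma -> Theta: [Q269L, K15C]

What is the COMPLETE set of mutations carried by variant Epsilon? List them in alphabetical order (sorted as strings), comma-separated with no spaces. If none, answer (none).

At Gamma: gained [] -> total []
At Iota: gained ['S638T', 'N463W', 'W257A'] -> total ['N463W', 'S638T', 'W257A']
At Epsilon: gained ['R590H', 'E340F'] -> total ['E340F', 'N463W', 'R590H', 'S638T', 'W257A']

Answer: E340F,N463W,R590H,S638T,W257A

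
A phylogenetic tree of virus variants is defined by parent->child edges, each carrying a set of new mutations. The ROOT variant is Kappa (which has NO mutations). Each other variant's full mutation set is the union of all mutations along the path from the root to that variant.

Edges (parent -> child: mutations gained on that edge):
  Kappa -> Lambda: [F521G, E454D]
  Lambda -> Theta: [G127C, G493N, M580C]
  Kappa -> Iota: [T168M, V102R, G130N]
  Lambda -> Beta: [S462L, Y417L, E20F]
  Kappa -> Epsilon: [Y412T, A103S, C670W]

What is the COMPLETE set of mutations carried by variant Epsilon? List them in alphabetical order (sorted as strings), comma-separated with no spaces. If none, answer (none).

Answer: A103S,C670W,Y412T

Derivation:
At Kappa: gained [] -> total []
At Epsilon: gained ['Y412T', 'A103S', 'C670W'] -> total ['A103S', 'C670W', 'Y412T']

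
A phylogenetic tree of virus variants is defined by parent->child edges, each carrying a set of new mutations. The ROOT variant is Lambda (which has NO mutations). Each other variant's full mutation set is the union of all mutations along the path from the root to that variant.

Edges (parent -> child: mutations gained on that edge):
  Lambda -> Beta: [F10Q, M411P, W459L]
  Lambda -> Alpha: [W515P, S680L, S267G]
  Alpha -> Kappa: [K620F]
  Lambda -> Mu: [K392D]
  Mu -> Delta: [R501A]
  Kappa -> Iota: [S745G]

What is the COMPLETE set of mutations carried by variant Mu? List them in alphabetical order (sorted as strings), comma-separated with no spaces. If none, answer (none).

Answer: K392D

Derivation:
At Lambda: gained [] -> total []
At Mu: gained ['K392D'] -> total ['K392D']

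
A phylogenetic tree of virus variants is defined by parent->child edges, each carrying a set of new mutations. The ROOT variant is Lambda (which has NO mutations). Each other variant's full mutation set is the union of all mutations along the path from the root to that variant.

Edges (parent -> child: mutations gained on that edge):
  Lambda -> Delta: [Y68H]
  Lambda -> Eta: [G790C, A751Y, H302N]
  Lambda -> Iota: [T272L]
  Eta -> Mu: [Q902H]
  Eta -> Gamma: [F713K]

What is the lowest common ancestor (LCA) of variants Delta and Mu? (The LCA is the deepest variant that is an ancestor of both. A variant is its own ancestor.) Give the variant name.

Path from root to Delta: Lambda -> Delta
  ancestors of Delta: {Lambda, Delta}
Path from root to Mu: Lambda -> Eta -> Mu
  ancestors of Mu: {Lambda, Eta, Mu}
Common ancestors: {Lambda}
Walk up from Mu: Mu (not in ancestors of Delta), Eta (not in ancestors of Delta), Lambda (in ancestors of Delta)
Deepest common ancestor (LCA) = Lambda

Answer: Lambda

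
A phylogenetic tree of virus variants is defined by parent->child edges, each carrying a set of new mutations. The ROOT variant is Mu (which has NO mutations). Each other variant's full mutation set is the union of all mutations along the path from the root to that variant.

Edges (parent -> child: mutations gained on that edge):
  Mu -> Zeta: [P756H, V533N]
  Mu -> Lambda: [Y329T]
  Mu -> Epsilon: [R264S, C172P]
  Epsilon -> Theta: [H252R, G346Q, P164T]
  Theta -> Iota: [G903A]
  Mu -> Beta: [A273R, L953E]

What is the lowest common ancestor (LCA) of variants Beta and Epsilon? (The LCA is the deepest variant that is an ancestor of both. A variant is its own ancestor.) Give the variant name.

Answer: Mu

Derivation:
Path from root to Beta: Mu -> Beta
  ancestors of Beta: {Mu, Beta}
Path from root to Epsilon: Mu -> Epsilon
  ancestors of Epsilon: {Mu, Epsilon}
Common ancestors: {Mu}
Walk up from Epsilon: Epsilon (not in ancestors of Beta), Mu (in ancestors of Beta)
Deepest common ancestor (LCA) = Mu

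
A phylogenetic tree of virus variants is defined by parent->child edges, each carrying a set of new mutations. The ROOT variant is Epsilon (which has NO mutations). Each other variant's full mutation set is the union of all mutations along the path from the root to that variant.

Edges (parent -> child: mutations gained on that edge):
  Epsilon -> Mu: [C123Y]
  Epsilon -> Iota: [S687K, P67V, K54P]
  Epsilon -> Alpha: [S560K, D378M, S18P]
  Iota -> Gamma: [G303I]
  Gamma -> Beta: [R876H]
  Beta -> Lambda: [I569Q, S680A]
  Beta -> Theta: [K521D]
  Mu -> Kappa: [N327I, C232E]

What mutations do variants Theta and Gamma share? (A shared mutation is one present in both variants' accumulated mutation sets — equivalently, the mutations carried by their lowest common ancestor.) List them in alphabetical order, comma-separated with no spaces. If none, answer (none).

Answer: G303I,K54P,P67V,S687K

Derivation:
Accumulating mutations along path to Theta:
  At Epsilon: gained [] -> total []
  At Iota: gained ['S687K', 'P67V', 'K54P'] -> total ['K54P', 'P67V', 'S687K']
  At Gamma: gained ['G303I'] -> total ['G303I', 'K54P', 'P67V', 'S687K']
  At Beta: gained ['R876H'] -> total ['G303I', 'K54P', 'P67V', 'R876H', 'S687K']
  At Theta: gained ['K521D'] -> total ['G303I', 'K521D', 'K54P', 'P67V', 'R876H', 'S687K']
Mutations(Theta) = ['G303I', 'K521D', 'K54P', 'P67V', 'R876H', 'S687K']
Accumulating mutations along path to Gamma:
  At Epsilon: gained [] -> total []
  At Iota: gained ['S687K', 'P67V', 'K54P'] -> total ['K54P', 'P67V', 'S687K']
  At Gamma: gained ['G303I'] -> total ['G303I', 'K54P', 'P67V', 'S687K']
Mutations(Gamma) = ['G303I', 'K54P', 'P67V', 'S687K']
Intersection: ['G303I', 'K521D', 'K54P', 'P67V', 'R876H', 'S687K'] ∩ ['G303I', 'K54P', 'P67V', 'S687K'] = ['G303I', 'K54P', 'P67V', 'S687K']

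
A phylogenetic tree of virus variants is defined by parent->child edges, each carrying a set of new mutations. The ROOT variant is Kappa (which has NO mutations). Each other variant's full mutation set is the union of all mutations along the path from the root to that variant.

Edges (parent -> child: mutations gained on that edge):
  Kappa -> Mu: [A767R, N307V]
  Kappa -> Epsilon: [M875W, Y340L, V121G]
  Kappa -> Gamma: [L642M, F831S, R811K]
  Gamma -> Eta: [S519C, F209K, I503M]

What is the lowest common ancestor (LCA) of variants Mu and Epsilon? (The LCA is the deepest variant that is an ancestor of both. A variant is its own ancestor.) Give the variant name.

Path from root to Mu: Kappa -> Mu
  ancestors of Mu: {Kappa, Mu}
Path from root to Epsilon: Kappa -> Epsilon
  ancestors of Epsilon: {Kappa, Epsilon}
Common ancestors: {Kappa}
Walk up from Epsilon: Epsilon (not in ancestors of Mu), Kappa (in ancestors of Mu)
Deepest common ancestor (LCA) = Kappa

Answer: Kappa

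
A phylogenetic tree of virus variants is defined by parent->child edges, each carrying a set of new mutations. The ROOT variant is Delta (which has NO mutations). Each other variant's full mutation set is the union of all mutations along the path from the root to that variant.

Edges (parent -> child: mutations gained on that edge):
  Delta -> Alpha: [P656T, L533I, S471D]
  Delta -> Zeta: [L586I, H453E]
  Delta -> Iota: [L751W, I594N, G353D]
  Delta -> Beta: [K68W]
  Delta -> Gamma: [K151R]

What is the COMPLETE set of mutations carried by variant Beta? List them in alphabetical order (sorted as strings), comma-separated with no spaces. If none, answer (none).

Answer: K68W

Derivation:
At Delta: gained [] -> total []
At Beta: gained ['K68W'] -> total ['K68W']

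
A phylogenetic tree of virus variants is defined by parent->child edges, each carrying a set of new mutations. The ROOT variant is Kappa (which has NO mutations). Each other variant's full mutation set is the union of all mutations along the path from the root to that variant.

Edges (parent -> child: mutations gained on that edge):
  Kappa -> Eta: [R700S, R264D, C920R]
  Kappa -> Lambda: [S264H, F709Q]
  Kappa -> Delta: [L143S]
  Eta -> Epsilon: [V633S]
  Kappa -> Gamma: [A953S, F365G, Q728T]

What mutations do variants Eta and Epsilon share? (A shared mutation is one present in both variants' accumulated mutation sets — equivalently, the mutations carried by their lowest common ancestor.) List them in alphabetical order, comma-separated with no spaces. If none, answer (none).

Answer: C920R,R264D,R700S

Derivation:
Accumulating mutations along path to Eta:
  At Kappa: gained [] -> total []
  At Eta: gained ['R700S', 'R264D', 'C920R'] -> total ['C920R', 'R264D', 'R700S']
Mutations(Eta) = ['C920R', 'R264D', 'R700S']
Accumulating mutations along path to Epsilon:
  At Kappa: gained [] -> total []
  At Eta: gained ['R700S', 'R264D', 'C920R'] -> total ['C920R', 'R264D', 'R700S']
  At Epsilon: gained ['V633S'] -> total ['C920R', 'R264D', 'R700S', 'V633S']
Mutations(Epsilon) = ['C920R', 'R264D', 'R700S', 'V633S']
Intersection: ['C920R', 'R264D', 'R700S'] ∩ ['C920R', 'R264D', 'R700S', 'V633S'] = ['C920R', 'R264D', 'R700S']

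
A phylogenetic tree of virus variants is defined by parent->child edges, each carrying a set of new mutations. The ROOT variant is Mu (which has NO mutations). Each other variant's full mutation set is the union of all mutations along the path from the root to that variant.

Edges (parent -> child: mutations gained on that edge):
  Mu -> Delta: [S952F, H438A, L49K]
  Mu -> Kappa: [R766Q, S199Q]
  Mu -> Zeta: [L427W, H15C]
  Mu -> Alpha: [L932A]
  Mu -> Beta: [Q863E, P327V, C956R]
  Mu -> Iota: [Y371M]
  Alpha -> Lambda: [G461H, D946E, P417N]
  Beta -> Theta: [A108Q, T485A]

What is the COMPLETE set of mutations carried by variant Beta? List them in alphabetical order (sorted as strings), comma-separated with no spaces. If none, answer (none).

At Mu: gained [] -> total []
At Beta: gained ['Q863E', 'P327V', 'C956R'] -> total ['C956R', 'P327V', 'Q863E']

Answer: C956R,P327V,Q863E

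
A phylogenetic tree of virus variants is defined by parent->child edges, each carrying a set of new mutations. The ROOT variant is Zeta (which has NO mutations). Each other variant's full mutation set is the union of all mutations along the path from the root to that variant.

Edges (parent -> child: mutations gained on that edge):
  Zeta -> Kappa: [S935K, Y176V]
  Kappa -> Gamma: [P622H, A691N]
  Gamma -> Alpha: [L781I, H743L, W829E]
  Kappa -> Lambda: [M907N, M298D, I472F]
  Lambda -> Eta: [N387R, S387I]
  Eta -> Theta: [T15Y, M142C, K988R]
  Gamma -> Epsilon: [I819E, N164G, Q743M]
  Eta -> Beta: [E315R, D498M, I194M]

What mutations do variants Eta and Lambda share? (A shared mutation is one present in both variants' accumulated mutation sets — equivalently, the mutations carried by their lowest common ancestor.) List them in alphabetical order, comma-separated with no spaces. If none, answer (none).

Answer: I472F,M298D,M907N,S935K,Y176V

Derivation:
Accumulating mutations along path to Eta:
  At Zeta: gained [] -> total []
  At Kappa: gained ['S935K', 'Y176V'] -> total ['S935K', 'Y176V']
  At Lambda: gained ['M907N', 'M298D', 'I472F'] -> total ['I472F', 'M298D', 'M907N', 'S935K', 'Y176V']
  At Eta: gained ['N387R', 'S387I'] -> total ['I472F', 'M298D', 'M907N', 'N387R', 'S387I', 'S935K', 'Y176V']
Mutations(Eta) = ['I472F', 'M298D', 'M907N', 'N387R', 'S387I', 'S935K', 'Y176V']
Accumulating mutations along path to Lambda:
  At Zeta: gained [] -> total []
  At Kappa: gained ['S935K', 'Y176V'] -> total ['S935K', 'Y176V']
  At Lambda: gained ['M907N', 'M298D', 'I472F'] -> total ['I472F', 'M298D', 'M907N', 'S935K', 'Y176V']
Mutations(Lambda) = ['I472F', 'M298D', 'M907N', 'S935K', 'Y176V']
Intersection: ['I472F', 'M298D', 'M907N', 'N387R', 'S387I', 'S935K', 'Y176V'] ∩ ['I472F', 'M298D', 'M907N', 'S935K', 'Y176V'] = ['I472F', 'M298D', 'M907N', 'S935K', 'Y176V']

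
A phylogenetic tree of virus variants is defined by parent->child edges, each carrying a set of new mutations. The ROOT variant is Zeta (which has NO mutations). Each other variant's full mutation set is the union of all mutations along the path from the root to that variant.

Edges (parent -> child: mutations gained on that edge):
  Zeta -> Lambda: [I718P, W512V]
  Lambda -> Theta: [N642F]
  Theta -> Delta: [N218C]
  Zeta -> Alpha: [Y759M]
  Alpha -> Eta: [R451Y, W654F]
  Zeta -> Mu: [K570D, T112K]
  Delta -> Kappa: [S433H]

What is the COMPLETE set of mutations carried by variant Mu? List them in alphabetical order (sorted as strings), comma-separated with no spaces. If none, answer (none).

Answer: K570D,T112K

Derivation:
At Zeta: gained [] -> total []
At Mu: gained ['K570D', 'T112K'] -> total ['K570D', 'T112K']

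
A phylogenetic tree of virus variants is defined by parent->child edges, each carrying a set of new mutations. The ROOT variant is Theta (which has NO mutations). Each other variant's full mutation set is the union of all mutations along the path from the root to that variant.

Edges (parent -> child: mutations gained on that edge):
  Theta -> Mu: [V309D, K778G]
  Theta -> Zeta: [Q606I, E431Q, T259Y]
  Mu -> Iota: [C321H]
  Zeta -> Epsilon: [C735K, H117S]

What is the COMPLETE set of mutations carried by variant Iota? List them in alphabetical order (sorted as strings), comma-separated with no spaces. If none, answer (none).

Answer: C321H,K778G,V309D

Derivation:
At Theta: gained [] -> total []
At Mu: gained ['V309D', 'K778G'] -> total ['K778G', 'V309D']
At Iota: gained ['C321H'] -> total ['C321H', 'K778G', 'V309D']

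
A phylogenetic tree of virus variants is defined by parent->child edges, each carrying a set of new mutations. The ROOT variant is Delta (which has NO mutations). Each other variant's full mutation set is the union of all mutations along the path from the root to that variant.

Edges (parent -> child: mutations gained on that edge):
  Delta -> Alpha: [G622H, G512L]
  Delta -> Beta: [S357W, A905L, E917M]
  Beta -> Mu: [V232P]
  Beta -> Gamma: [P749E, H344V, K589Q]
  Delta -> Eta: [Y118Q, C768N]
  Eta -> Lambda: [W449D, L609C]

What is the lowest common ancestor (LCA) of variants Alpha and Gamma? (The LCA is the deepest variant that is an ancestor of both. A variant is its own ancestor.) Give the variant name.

Answer: Delta

Derivation:
Path from root to Alpha: Delta -> Alpha
  ancestors of Alpha: {Delta, Alpha}
Path from root to Gamma: Delta -> Beta -> Gamma
  ancestors of Gamma: {Delta, Beta, Gamma}
Common ancestors: {Delta}
Walk up from Gamma: Gamma (not in ancestors of Alpha), Beta (not in ancestors of Alpha), Delta (in ancestors of Alpha)
Deepest common ancestor (LCA) = Delta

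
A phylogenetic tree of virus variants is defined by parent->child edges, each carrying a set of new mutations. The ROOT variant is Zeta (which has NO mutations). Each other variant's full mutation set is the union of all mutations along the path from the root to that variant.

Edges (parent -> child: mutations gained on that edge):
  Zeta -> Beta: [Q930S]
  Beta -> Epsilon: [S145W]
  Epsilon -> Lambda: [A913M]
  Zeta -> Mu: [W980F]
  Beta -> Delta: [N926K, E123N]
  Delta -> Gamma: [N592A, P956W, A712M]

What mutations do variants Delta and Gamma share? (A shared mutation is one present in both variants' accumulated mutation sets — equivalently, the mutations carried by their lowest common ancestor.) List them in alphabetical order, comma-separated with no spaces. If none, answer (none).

Accumulating mutations along path to Delta:
  At Zeta: gained [] -> total []
  At Beta: gained ['Q930S'] -> total ['Q930S']
  At Delta: gained ['N926K', 'E123N'] -> total ['E123N', 'N926K', 'Q930S']
Mutations(Delta) = ['E123N', 'N926K', 'Q930S']
Accumulating mutations along path to Gamma:
  At Zeta: gained [] -> total []
  At Beta: gained ['Q930S'] -> total ['Q930S']
  At Delta: gained ['N926K', 'E123N'] -> total ['E123N', 'N926K', 'Q930S']
  At Gamma: gained ['N592A', 'P956W', 'A712M'] -> total ['A712M', 'E123N', 'N592A', 'N926K', 'P956W', 'Q930S']
Mutations(Gamma) = ['A712M', 'E123N', 'N592A', 'N926K', 'P956W', 'Q930S']
Intersection: ['E123N', 'N926K', 'Q930S'] ∩ ['A712M', 'E123N', 'N592A', 'N926K', 'P956W', 'Q930S'] = ['E123N', 'N926K', 'Q930S']

Answer: E123N,N926K,Q930S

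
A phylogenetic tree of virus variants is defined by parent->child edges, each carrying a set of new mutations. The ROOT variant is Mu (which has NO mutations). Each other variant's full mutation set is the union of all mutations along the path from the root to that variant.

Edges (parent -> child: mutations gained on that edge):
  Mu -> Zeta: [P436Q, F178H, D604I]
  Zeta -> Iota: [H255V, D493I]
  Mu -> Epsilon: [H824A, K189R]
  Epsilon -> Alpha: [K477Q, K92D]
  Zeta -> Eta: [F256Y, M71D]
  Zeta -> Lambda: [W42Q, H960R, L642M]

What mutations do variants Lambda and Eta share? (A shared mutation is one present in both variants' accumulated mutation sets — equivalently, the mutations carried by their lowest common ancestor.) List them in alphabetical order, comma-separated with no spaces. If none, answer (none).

Answer: D604I,F178H,P436Q

Derivation:
Accumulating mutations along path to Lambda:
  At Mu: gained [] -> total []
  At Zeta: gained ['P436Q', 'F178H', 'D604I'] -> total ['D604I', 'F178H', 'P436Q']
  At Lambda: gained ['W42Q', 'H960R', 'L642M'] -> total ['D604I', 'F178H', 'H960R', 'L642M', 'P436Q', 'W42Q']
Mutations(Lambda) = ['D604I', 'F178H', 'H960R', 'L642M', 'P436Q', 'W42Q']
Accumulating mutations along path to Eta:
  At Mu: gained [] -> total []
  At Zeta: gained ['P436Q', 'F178H', 'D604I'] -> total ['D604I', 'F178H', 'P436Q']
  At Eta: gained ['F256Y', 'M71D'] -> total ['D604I', 'F178H', 'F256Y', 'M71D', 'P436Q']
Mutations(Eta) = ['D604I', 'F178H', 'F256Y', 'M71D', 'P436Q']
Intersection: ['D604I', 'F178H', 'H960R', 'L642M', 'P436Q', 'W42Q'] ∩ ['D604I', 'F178H', 'F256Y', 'M71D', 'P436Q'] = ['D604I', 'F178H', 'P436Q']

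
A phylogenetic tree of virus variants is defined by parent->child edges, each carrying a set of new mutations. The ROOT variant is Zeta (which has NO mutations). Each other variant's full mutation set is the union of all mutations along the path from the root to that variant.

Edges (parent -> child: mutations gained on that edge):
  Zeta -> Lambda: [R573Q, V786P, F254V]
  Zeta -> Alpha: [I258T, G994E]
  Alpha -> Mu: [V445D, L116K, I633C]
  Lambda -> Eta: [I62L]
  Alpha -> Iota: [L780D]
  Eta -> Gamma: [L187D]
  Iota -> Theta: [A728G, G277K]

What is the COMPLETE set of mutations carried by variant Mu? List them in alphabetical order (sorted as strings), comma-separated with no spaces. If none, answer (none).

Answer: G994E,I258T,I633C,L116K,V445D

Derivation:
At Zeta: gained [] -> total []
At Alpha: gained ['I258T', 'G994E'] -> total ['G994E', 'I258T']
At Mu: gained ['V445D', 'L116K', 'I633C'] -> total ['G994E', 'I258T', 'I633C', 'L116K', 'V445D']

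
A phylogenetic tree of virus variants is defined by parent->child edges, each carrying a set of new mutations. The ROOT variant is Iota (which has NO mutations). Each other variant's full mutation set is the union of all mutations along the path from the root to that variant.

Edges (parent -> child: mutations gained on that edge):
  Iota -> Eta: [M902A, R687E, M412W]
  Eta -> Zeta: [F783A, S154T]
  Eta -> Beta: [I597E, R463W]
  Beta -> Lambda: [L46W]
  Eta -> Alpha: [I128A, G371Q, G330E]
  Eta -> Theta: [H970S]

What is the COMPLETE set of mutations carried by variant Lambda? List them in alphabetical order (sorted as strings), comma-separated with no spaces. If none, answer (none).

Answer: I597E,L46W,M412W,M902A,R463W,R687E

Derivation:
At Iota: gained [] -> total []
At Eta: gained ['M902A', 'R687E', 'M412W'] -> total ['M412W', 'M902A', 'R687E']
At Beta: gained ['I597E', 'R463W'] -> total ['I597E', 'M412W', 'M902A', 'R463W', 'R687E']
At Lambda: gained ['L46W'] -> total ['I597E', 'L46W', 'M412W', 'M902A', 'R463W', 'R687E']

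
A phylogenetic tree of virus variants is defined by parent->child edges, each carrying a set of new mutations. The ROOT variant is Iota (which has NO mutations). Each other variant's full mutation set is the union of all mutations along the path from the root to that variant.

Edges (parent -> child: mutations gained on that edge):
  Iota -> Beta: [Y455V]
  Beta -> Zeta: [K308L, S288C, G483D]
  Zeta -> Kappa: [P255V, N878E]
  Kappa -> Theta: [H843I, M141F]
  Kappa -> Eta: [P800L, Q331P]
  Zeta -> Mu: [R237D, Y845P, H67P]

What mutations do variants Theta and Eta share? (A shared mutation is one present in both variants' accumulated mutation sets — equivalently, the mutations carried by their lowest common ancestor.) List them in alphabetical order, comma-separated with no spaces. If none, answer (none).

Accumulating mutations along path to Theta:
  At Iota: gained [] -> total []
  At Beta: gained ['Y455V'] -> total ['Y455V']
  At Zeta: gained ['K308L', 'S288C', 'G483D'] -> total ['G483D', 'K308L', 'S288C', 'Y455V']
  At Kappa: gained ['P255V', 'N878E'] -> total ['G483D', 'K308L', 'N878E', 'P255V', 'S288C', 'Y455V']
  At Theta: gained ['H843I', 'M141F'] -> total ['G483D', 'H843I', 'K308L', 'M141F', 'N878E', 'P255V', 'S288C', 'Y455V']
Mutations(Theta) = ['G483D', 'H843I', 'K308L', 'M141F', 'N878E', 'P255V', 'S288C', 'Y455V']
Accumulating mutations along path to Eta:
  At Iota: gained [] -> total []
  At Beta: gained ['Y455V'] -> total ['Y455V']
  At Zeta: gained ['K308L', 'S288C', 'G483D'] -> total ['G483D', 'K308L', 'S288C', 'Y455V']
  At Kappa: gained ['P255V', 'N878E'] -> total ['G483D', 'K308L', 'N878E', 'P255V', 'S288C', 'Y455V']
  At Eta: gained ['P800L', 'Q331P'] -> total ['G483D', 'K308L', 'N878E', 'P255V', 'P800L', 'Q331P', 'S288C', 'Y455V']
Mutations(Eta) = ['G483D', 'K308L', 'N878E', 'P255V', 'P800L', 'Q331P', 'S288C', 'Y455V']
Intersection: ['G483D', 'H843I', 'K308L', 'M141F', 'N878E', 'P255V', 'S288C', 'Y455V'] ∩ ['G483D', 'K308L', 'N878E', 'P255V', 'P800L', 'Q331P', 'S288C', 'Y455V'] = ['G483D', 'K308L', 'N878E', 'P255V', 'S288C', 'Y455V']

Answer: G483D,K308L,N878E,P255V,S288C,Y455V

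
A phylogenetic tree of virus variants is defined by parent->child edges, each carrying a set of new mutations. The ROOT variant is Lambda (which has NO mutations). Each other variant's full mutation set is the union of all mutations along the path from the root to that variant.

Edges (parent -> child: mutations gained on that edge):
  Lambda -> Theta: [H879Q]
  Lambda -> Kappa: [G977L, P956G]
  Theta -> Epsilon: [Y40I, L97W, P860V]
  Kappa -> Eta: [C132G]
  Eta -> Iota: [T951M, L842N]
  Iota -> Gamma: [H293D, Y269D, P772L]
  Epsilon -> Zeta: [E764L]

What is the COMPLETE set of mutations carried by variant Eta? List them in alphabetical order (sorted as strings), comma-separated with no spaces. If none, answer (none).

At Lambda: gained [] -> total []
At Kappa: gained ['G977L', 'P956G'] -> total ['G977L', 'P956G']
At Eta: gained ['C132G'] -> total ['C132G', 'G977L', 'P956G']

Answer: C132G,G977L,P956G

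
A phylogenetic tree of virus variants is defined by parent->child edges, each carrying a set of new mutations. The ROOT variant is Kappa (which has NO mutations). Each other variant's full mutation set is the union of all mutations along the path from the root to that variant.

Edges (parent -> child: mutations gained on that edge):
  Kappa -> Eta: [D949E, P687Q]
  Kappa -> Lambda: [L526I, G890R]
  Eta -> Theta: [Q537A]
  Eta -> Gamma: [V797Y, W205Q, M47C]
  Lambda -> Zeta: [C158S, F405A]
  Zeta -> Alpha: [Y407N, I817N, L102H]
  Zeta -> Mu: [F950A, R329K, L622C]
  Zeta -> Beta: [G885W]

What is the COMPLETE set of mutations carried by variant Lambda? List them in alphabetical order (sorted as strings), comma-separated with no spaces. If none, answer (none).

At Kappa: gained [] -> total []
At Lambda: gained ['L526I', 'G890R'] -> total ['G890R', 'L526I']

Answer: G890R,L526I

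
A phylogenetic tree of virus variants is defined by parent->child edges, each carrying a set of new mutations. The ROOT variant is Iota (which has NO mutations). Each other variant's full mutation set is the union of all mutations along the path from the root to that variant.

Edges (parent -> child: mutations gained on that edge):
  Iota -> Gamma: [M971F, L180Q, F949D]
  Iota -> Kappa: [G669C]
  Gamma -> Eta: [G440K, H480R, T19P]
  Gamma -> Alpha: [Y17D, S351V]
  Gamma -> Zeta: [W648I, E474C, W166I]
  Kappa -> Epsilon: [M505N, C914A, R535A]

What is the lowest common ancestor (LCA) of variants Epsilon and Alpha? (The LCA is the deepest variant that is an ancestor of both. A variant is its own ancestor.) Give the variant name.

Answer: Iota

Derivation:
Path from root to Epsilon: Iota -> Kappa -> Epsilon
  ancestors of Epsilon: {Iota, Kappa, Epsilon}
Path from root to Alpha: Iota -> Gamma -> Alpha
  ancestors of Alpha: {Iota, Gamma, Alpha}
Common ancestors: {Iota}
Walk up from Alpha: Alpha (not in ancestors of Epsilon), Gamma (not in ancestors of Epsilon), Iota (in ancestors of Epsilon)
Deepest common ancestor (LCA) = Iota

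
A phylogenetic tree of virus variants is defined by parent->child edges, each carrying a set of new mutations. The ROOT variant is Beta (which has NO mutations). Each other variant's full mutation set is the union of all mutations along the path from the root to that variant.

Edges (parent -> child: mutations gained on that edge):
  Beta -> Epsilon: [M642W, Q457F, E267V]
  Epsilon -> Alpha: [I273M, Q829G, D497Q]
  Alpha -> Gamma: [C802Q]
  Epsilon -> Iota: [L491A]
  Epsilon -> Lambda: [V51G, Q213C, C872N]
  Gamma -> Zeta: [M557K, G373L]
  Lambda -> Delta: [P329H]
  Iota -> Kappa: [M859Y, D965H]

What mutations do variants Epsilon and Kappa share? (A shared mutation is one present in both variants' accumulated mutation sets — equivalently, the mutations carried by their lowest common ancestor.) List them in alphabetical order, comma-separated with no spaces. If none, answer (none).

Answer: E267V,M642W,Q457F

Derivation:
Accumulating mutations along path to Epsilon:
  At Beta: gained [] -> total []
  At Epsilon: gained ['M642W', 'Q457F', 'E267V'] -> total ['E267V', 'M642W', 'Q457F']
Mutations(Epsilon) = ['E267V', 'M642W', 'Q457F']
Accumulating mutations along path to Kappa:
  At Beta: gained [] -> total []
  At Epsilon: gained ['M642W', 'Q457F', 'E267V'] -> total ['E267V', 'M642W', 'Q457F']
  At Iota: gained ['L491A'] -> total ['E267V', 'L491A', 'M642W', 'Q457F']
  At Kappa: gained ['M859Y', 'D965H'] -> total ['D965H', 'E267V', 'L491A', 'M642W', 'M859Y', 'Q457F']
Mutations(Kappa) = ['D965H', 'E267V', 'L491A', 'M642W', 'M859Y', 'Q457F']
Intersection: ['E267V', 'M642W', 'Q457F'] ∩ ['D965H', 'E267V', 'L491A', 'M642W', 'M859Y', 'Q457F'] = ['E267V', 'M642W', 'Q457F']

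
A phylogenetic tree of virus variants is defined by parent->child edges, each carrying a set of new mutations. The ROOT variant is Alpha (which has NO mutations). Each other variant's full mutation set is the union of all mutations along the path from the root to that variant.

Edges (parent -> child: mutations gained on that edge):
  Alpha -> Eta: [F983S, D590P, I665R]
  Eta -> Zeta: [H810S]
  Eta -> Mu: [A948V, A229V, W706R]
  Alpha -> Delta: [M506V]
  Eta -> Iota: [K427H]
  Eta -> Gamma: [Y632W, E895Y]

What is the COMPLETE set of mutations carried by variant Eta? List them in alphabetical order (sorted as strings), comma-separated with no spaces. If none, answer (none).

Answer: D590P,F983S,I665R

Derivation:
At Alpha: gained [] -> total []
At Eta: gained ['F983S', 'D590P', 'I665R'] -> total ['D590P', 'F983S', 'I665R']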